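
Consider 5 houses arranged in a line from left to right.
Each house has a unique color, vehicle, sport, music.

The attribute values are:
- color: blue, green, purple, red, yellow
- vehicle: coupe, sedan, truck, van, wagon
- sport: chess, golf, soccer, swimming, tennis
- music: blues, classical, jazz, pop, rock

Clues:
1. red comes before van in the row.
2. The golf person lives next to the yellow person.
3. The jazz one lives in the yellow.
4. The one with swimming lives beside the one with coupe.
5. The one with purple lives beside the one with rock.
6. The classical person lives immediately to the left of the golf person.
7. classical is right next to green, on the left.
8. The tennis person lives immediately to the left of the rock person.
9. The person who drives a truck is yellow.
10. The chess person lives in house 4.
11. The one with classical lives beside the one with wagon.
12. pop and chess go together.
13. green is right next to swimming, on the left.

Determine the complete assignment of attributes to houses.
Solution:

House | Color | Vehicle | Sport | Music
---------------------------------------
  1   | purple | sedan | tennis | classical
  2   | green | wagon | golf | rock
  3   | yellow | truck | swimming | jazz
  4   | red | coupe | chess | pop
  5   | blue | van | soccer | blues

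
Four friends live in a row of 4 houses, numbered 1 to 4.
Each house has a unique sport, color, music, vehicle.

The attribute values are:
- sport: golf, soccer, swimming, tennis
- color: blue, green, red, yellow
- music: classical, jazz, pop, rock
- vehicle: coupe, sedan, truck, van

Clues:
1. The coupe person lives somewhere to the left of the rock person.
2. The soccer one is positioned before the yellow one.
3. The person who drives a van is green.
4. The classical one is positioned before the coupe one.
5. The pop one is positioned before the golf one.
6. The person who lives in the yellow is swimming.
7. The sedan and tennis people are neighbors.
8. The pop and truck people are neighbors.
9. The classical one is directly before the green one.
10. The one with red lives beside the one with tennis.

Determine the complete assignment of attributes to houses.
Solution:

House | Sport | Color | Music | Vehicle
---------------------------------------
  1   | soccer | red | classical | sedan
  2   | tennis | green | jazz | van
  3   | swimming | yellow | pop | coupe
  4   | golf | blue | rock | truck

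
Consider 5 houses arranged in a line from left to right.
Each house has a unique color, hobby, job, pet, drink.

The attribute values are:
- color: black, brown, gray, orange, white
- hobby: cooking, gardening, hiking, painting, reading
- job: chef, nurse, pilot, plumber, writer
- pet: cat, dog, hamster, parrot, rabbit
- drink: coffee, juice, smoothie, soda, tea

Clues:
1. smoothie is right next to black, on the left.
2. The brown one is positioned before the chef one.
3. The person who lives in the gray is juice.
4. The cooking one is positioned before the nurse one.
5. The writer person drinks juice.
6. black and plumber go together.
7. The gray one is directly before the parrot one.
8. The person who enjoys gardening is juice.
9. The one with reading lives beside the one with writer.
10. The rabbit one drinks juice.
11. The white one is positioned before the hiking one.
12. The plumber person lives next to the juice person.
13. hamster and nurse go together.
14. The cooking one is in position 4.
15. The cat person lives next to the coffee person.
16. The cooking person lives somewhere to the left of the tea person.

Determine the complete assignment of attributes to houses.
Solution:

House | Color | Hobby | Job | Pet | Drink
-----------------------------------------
  1   | brown | painting | pilot | cat | smoothie
  2   | black | reading | plumber | dog | coffee
  3   | gray | gardening | writer | rabbit | juice
  4   | white | cooking | chef | parrot | soda
  5   | orange | hiking | nurse | hamster | tea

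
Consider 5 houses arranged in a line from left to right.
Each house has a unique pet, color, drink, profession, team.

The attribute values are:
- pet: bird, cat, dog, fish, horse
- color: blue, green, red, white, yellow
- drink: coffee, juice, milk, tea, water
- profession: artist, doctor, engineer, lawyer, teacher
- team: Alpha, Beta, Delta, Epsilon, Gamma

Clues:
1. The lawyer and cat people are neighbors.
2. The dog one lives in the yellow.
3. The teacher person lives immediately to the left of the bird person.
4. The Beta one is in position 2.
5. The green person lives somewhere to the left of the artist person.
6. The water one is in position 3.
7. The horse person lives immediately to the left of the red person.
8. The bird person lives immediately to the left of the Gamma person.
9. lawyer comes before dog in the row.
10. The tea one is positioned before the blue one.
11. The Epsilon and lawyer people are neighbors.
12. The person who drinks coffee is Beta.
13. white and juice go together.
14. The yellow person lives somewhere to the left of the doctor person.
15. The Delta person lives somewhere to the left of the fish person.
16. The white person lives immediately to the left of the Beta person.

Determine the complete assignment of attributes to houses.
Solution:

House | Pet | Color | Drink | Profession | Team
-----------------------------------------------
  1   | horse | white | juice | teacher | Epsilon
  2   | bird | red | coffee | lawyer | Beta
  3   | cat | green | water | engineer | Gamma
  4   | dog | yellow | tea | artist | Delta
  5   | fish | blue | milk | doctor | Alpha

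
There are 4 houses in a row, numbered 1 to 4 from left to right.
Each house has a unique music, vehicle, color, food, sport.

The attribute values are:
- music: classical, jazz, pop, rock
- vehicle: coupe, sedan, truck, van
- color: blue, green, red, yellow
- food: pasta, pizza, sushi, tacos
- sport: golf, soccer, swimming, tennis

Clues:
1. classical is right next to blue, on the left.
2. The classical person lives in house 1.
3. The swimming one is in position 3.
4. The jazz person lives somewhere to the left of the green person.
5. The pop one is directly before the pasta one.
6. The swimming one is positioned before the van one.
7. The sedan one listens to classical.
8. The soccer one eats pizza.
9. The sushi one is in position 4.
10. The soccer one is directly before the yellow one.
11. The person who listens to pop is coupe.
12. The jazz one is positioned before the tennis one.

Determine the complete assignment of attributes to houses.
Solution:

House | Music | Vehicle | Color | Food | Sport
----------------------------------------------
  1   | classical | sedan | red | tacos | golf
  2   | pop | coupe | blue | pizza | soccer
  3   | jazz | truck | yellow | pasta | swimming
  4   | rock | van | green | sushi | tennis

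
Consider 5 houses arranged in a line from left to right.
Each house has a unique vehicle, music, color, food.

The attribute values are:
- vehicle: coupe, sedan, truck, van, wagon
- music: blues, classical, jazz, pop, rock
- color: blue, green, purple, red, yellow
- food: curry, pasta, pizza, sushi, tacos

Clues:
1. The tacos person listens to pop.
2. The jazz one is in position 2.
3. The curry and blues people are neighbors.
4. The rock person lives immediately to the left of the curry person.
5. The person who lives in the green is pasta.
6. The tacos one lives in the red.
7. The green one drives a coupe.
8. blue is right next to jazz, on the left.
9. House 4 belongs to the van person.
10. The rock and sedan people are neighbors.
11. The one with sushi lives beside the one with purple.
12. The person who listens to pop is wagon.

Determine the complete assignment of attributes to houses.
Solution:

House | Vehicle | Music | Color | Food
--------------------------------------
  1   | truck | rock | blue | sushi
  2   | sedan | jazz | purple | curry
  3   | coupe | blues | green | pasta
  4   | van | classical | yellow | pizza
  5   | wagon | pop | red | tacos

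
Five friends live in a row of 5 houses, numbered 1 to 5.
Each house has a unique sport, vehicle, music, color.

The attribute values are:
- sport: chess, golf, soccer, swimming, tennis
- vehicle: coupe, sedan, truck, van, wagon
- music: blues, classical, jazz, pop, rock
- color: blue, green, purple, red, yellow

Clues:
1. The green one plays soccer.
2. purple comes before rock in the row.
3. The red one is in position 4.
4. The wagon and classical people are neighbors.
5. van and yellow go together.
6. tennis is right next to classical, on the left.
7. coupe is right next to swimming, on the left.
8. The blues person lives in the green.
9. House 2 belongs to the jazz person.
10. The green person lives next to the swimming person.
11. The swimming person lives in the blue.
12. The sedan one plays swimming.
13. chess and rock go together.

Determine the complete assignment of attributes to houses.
Solution:

House | Sport | Vehicle | Music | Color
---------------------------------------
  1   | soccer | coupe | blues | green
  2   | swimming | sedan | jazz | blue
  3   | tennis | wagon | pop | purple
  4   | golf | truck | classical | red
  5   | chess | van | rock | yellow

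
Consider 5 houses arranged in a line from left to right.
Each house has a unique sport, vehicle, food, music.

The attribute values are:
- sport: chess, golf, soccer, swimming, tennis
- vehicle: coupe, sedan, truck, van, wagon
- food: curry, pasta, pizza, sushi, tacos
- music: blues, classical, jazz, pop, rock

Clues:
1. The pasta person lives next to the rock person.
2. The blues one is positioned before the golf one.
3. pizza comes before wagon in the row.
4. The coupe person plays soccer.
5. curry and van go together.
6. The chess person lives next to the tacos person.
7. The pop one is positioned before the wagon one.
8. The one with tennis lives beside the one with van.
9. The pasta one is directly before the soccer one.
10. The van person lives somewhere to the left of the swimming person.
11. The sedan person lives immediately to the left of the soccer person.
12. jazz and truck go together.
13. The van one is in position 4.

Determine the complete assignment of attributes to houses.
Solution:

House | Sport | Vehicle | Food | Music
--------------------------------------
  1   | chess | sedan | pasta | blues
  2   | soccer | coupe | tacos | rock
  3   | tennis | truck | pizza | jazz
  4   | golf | van | curry | pop
  5   | swimming | wagon | sushi | classical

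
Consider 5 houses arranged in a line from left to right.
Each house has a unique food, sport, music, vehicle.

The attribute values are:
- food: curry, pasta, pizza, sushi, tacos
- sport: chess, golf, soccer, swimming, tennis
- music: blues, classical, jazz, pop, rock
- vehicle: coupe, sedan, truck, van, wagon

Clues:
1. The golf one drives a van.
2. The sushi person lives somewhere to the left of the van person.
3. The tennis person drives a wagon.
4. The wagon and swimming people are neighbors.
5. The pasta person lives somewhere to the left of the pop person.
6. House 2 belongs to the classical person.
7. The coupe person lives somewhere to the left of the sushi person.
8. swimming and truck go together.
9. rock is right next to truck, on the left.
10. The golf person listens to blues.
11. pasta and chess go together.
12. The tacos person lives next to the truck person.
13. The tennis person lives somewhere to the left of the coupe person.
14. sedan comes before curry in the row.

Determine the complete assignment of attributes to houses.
Solution:

House | Food | Sport | Music | Vehicle
--------------------------------------
  1   | tacos | tennis | rock | wagon
  2   | pizza | swimming | classical | truck
  3   | pasta | chess | jazz | coupe
  4   | sushi | soccer | pop | sedan
  5   | curry | golf | blues | van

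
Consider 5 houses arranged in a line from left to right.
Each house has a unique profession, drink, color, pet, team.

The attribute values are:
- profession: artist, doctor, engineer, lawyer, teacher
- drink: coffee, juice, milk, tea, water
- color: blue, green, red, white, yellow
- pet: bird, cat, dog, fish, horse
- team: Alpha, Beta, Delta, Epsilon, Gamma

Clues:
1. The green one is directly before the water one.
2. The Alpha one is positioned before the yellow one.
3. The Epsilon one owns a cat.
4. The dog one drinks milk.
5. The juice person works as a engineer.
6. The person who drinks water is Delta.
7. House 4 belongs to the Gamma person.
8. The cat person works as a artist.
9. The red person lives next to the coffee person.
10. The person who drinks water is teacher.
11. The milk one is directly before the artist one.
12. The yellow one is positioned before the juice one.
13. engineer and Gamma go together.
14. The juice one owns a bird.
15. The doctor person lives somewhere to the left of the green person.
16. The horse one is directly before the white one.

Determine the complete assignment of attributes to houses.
Solution:

House | Profession | Drink | Color | Pet | Team
-----------------------------------------------
  1   | doctor | milk | red | dog | Alpha
  2   | artist | coffee | green | cat | Epsilon
  3   | teacher | water | yellow | horse | Delta
  4   | engineer | juice | white | bird | Gamma
  5   | lawyer | tea | blue | fish | Beta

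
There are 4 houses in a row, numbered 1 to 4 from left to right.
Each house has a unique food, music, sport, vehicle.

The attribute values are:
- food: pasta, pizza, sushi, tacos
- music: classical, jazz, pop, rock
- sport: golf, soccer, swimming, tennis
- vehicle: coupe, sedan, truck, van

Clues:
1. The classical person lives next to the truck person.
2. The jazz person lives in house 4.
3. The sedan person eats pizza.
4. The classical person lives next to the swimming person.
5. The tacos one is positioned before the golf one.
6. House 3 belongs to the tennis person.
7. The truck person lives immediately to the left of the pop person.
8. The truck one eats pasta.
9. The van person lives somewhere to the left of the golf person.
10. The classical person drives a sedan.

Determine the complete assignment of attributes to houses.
Solution:

House | Food | Music | Sport | Vehicle
--------------------------------------
  1   | pizza | classical | soccer | sedan
  2   | pasta | rock | swimming | truck
  3   | tacos | pop | tennis | van
  4   | sushi | jazz | golf | coupe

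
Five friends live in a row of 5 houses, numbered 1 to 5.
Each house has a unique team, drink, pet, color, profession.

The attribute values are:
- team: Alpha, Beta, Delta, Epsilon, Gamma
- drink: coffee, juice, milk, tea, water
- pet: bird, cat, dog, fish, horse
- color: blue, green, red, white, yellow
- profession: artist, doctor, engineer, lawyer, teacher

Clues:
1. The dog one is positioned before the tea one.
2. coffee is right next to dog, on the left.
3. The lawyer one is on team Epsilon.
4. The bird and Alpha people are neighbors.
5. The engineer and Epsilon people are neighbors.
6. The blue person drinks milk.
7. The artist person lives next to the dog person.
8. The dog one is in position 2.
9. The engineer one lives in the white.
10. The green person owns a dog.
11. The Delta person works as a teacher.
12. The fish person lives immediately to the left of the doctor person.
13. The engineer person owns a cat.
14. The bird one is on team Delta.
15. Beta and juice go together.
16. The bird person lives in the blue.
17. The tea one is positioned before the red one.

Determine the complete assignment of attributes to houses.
Solution:

House | Team | Drink | Pet | Color | Profession
-----------------------------------------------
  1   | Gamma | coffee | fish | yellow | artist
  2   | Beta | juice | dog | green | doctor
  3   | Delta | milk | bird | blue | teacher
  4   | Alpha | tea | cat | white | engineer
  5   | Epsilon | water | horse | red | lawyer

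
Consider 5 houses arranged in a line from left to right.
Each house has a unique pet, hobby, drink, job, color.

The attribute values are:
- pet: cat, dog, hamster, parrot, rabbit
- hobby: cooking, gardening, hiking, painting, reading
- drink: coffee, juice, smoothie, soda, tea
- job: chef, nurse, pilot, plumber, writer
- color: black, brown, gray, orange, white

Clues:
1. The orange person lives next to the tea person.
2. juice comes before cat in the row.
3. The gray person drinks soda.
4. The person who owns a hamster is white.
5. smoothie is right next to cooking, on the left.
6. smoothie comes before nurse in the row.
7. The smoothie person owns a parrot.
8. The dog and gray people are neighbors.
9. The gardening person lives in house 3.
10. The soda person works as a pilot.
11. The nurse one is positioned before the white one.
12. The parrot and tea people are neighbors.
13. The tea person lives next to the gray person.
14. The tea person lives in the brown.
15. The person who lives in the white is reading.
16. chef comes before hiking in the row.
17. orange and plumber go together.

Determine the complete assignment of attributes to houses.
Solution:

House | Pet | Hobby | Drink | Job | Color
-----------------------------------------
  1   | parrot | painting | smoothie | plumber | orange
  2   | dog | cooking | tea | nurse | brown
  3   | rabbit | gardening | soda | pilot | gray
  4   | hamster | reading | juice | chef | white
  5   | cat | hiking | coffee | writer | black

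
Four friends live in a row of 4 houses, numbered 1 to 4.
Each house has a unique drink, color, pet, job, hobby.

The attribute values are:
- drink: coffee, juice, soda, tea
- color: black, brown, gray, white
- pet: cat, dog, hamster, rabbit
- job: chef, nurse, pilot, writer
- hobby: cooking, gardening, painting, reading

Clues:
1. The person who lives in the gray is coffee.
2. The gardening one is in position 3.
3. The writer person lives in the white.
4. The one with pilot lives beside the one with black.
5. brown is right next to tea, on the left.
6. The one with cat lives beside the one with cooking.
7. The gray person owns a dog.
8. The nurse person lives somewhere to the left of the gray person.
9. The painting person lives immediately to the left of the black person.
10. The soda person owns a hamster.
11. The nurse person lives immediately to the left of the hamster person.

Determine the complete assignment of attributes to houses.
Solution:

House | Drink | Color | Pet | Job | Hobby
-----------------------------------------
  1   | juice | brown | cat | pilot | painting
  2   | tea | black | rabbit | nurse | cooking
  3   | soda | white | hamster | writer | gardening
  4   | coffee | gray | dog | chef | reading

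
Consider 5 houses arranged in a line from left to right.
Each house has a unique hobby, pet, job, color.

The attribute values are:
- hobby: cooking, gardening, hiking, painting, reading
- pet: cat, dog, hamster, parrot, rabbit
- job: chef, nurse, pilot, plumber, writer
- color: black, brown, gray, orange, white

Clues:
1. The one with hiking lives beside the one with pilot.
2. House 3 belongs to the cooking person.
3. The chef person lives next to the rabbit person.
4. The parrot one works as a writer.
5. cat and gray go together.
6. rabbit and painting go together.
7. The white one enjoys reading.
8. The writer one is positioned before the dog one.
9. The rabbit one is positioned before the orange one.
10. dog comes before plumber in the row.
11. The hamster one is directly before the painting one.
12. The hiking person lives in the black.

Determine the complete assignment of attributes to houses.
Solution:

House | Hobby | Pet | Job | Color
---------------------------------
  1   | hiking | hamster | chef | black
  2   | painting | rabbit | pilot | brown
  3   | cooking | parrot | writer | orange
  4   | reading | dog | nurse | white
  5   | gardening | cat | plumber | gray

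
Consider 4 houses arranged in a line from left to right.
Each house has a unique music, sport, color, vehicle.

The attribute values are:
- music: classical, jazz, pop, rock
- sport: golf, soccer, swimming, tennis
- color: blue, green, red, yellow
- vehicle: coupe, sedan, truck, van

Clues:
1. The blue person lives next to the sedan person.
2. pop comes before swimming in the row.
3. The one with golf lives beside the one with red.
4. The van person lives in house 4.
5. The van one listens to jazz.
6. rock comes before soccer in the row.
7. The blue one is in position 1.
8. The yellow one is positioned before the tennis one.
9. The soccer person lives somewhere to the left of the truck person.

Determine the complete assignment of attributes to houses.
Solution:

House | Music | Sport | Color | Vehicle
---------------------------------------
  1   | rock | golf | blue | coupe
  2   | pop | soccer | red | sedan
  3   | classical | swimming | yellow | truck
  4   | jazz | tennis | green | van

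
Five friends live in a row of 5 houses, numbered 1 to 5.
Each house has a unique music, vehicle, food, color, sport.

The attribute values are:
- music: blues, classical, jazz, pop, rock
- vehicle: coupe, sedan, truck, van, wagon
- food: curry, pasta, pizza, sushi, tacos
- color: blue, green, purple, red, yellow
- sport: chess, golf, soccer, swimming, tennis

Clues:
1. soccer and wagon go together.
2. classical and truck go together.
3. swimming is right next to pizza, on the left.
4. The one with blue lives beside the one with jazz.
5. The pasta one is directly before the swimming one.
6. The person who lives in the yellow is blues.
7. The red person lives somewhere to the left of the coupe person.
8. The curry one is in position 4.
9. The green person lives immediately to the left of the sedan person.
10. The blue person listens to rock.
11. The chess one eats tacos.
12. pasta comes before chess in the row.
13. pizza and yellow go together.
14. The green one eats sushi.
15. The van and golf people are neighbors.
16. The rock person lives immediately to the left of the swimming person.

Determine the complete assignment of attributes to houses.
Solution:

House | Music | Vehicle | Food | Color | Sport
----------------------------------------------
  1   | rock | wagon | pasta | blue | soccer
  2   | jazz | van | sushi | green | swimming
  3   | blues | sedan | pizza | yellow | golf
  4   | classical | truck | curry | red | tennis
  5   | pop | coupe | tacos | purple | chess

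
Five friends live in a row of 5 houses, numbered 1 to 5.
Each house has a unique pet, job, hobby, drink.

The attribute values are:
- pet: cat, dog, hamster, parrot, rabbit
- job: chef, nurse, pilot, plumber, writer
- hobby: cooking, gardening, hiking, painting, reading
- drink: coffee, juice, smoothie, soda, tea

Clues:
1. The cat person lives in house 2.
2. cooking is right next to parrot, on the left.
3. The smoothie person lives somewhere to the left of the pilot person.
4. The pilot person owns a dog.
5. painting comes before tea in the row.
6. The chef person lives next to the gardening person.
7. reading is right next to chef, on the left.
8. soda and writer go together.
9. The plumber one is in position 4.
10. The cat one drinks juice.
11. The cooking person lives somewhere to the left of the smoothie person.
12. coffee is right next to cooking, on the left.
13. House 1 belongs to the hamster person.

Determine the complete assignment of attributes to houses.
Solution:

House | Pet | Job | Hobby | Drink
---------------------------------
  1   | hamster | nurse | reading | coffee
  2   | cat | chef | cooking | juice
  3   | parrot | writer | gardening | soda
  4   | rabbit | plumber | painting | smoothie
  5   | dog | pilot | hiking | tea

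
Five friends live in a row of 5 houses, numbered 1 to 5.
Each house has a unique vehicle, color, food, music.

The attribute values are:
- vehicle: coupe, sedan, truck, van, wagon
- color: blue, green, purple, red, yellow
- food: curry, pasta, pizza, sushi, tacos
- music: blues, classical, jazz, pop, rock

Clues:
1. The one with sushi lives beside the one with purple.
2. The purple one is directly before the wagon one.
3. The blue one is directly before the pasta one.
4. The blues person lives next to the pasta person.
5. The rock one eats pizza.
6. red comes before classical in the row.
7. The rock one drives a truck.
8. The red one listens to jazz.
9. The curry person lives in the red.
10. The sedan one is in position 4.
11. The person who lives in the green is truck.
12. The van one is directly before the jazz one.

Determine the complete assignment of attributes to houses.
Solution:

House | Vehicle | Color | Food | Music
--------------------------------------
  1   | coupe | blue | sushi | blues
  2   | van | purple | pasta | pop
  3   | wagon | red | curry | jazz
  4   | sedan | yellow | tacos | classical
  5   | truck | green | pizza | rock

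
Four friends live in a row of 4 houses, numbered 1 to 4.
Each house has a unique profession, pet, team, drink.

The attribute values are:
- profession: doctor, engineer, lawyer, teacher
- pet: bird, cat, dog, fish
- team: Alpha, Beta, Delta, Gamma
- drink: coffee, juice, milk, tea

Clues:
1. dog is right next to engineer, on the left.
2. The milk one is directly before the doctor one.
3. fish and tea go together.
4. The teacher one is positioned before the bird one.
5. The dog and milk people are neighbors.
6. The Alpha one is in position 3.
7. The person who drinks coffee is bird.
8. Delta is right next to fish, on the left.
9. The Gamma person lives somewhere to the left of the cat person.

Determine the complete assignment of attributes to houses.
Solution:

House | Profession | Pet | Team | Drink
---------------------------------------
  1   | teacher | dog | Gamma | juice
  2   | engineer | cat | Delta | milk
  3   | doctor | fish | Alpha | tea
  4   | lawyer | bird | Beta | coffee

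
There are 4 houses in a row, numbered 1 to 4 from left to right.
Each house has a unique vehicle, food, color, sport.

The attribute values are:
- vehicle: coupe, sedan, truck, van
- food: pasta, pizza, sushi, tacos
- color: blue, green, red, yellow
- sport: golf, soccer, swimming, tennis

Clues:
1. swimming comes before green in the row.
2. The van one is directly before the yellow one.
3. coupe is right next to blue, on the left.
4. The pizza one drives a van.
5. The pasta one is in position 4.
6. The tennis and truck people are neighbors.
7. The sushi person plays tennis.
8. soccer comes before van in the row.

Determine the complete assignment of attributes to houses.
Solution:

House | Vehicle | Food | Color | Sport
--------------------------------------
  1   | coupe | tacos | red | soccer
  2   | van | pizza | blue | swimming
  3   | sedan | sushi | yellow | tennis
  4   | truck | pasta | green | golf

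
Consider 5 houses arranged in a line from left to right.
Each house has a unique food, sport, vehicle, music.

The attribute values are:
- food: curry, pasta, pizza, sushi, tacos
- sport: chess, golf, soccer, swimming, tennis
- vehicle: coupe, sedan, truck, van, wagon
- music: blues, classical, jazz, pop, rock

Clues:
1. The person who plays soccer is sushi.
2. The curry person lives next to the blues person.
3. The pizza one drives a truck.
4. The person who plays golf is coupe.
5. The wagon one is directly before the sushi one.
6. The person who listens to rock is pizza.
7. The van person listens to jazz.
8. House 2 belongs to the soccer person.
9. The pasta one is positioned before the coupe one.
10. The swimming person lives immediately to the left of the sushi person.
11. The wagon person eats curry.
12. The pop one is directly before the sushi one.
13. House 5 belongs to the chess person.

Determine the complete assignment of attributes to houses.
Solution:

House | Food | Sport | Vehicle | Music
--------------------------------------
  1   | curry | swimming | wagon | pop
  2   | sushi | soccer | sedan | blues
  3   | pasta | tennis | van | jazz
  4   | tacos | golf | coupe | classical
  5   | pizza | chess | truck | rock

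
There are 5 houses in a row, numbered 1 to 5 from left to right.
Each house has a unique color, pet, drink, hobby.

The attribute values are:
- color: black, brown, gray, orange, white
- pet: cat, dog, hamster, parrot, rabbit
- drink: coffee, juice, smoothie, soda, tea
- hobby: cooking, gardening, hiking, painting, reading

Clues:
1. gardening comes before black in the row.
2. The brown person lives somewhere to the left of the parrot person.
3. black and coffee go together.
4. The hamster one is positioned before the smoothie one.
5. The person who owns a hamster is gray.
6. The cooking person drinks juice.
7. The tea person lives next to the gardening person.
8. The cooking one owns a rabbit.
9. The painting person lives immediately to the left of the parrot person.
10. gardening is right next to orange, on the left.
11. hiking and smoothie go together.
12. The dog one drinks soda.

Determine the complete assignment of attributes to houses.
Solution:

House | Color | Pet | Drink | Hobby
-----------------------------------
  1   | gray | hamster | tea | reading
  2   | brown | dog | soda | gardening
  3   | orange | rabbit | juice | cooking
  4   | black | cat | coffee | painting
  5   | white | parrot | smoothie | hiking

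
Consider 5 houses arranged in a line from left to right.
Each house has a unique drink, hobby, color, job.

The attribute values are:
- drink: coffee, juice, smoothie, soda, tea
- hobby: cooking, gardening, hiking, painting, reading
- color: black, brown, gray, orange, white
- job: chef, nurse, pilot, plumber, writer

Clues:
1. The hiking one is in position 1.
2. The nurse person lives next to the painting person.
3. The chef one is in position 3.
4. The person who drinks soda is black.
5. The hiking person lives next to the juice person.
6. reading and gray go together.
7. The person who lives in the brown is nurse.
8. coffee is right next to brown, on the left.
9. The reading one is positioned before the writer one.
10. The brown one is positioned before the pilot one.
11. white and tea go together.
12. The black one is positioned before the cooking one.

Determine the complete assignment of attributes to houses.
Solution:

House | Drink | Hobby | Color | Job
-----------------------------------
  1   | coffee | hiking | orange | plumber
  2   | juice | gardening | brown | nurse
  3   | soda | painting | black | chef
  4   | smoothie | reading | gray | pilot
  5   | tea | cooking | white | writer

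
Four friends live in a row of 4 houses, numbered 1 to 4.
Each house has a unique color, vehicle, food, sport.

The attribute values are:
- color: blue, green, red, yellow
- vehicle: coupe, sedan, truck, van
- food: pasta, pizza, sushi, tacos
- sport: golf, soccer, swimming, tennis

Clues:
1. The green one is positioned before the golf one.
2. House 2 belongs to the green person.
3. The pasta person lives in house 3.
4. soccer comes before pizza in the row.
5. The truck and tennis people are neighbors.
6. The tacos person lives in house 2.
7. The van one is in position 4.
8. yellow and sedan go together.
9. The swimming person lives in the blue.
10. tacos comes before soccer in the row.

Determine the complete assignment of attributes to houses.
Solution:

House | Color | Vehicle | Food | Sport
--------------------------------------
  1   | blue | truck | sushi | swimming
  2   | green | coupe | tacos | tennis
  3   | yellow | sedan | pasta | soccer
  4   | red | van | pizza | golf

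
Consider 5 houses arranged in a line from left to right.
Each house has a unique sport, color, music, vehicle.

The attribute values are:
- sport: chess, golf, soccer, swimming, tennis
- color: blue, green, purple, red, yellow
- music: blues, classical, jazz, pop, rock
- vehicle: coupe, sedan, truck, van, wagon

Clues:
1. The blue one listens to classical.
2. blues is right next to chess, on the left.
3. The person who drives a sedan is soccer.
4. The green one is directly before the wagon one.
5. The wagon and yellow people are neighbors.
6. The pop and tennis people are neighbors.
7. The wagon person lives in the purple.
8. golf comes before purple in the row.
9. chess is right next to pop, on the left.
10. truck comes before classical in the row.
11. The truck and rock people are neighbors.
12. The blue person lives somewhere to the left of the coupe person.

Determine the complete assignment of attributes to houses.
Solution:

House | Sport | Color | Music | Vehicle
---------------------------------------
  1   | golf | green | blues | truck
  2   | chess | purple | rock | wagon
  3   | soccer | yellow | pop | sedan
  4   | tennis | blue | classical | van
  5   | swimming | red | jazz | coupe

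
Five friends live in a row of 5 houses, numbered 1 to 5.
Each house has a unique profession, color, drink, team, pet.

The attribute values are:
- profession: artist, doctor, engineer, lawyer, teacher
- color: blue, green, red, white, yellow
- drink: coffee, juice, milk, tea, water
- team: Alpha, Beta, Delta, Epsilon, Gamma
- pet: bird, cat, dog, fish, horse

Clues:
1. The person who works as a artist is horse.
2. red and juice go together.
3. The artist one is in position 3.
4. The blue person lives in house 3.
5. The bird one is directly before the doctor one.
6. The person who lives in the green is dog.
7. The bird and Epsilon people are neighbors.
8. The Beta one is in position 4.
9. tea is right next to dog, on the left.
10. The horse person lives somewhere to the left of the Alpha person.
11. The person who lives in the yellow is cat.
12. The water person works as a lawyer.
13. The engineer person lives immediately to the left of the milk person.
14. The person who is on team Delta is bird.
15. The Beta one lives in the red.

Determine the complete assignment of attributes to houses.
Solution:

House | Profession | Color | Drink | Team | Pet
-----------------------------------------------
  1   | engineer | white | tea | Delta | bird
  2   | doctor | green | milk | Epsilon | dog
  3   | artist | blue | coffee | Gamma | horse
  4   | teacher | red | juice | Beta | fish
  5   | lawyer | yellow | water | Alpha | cat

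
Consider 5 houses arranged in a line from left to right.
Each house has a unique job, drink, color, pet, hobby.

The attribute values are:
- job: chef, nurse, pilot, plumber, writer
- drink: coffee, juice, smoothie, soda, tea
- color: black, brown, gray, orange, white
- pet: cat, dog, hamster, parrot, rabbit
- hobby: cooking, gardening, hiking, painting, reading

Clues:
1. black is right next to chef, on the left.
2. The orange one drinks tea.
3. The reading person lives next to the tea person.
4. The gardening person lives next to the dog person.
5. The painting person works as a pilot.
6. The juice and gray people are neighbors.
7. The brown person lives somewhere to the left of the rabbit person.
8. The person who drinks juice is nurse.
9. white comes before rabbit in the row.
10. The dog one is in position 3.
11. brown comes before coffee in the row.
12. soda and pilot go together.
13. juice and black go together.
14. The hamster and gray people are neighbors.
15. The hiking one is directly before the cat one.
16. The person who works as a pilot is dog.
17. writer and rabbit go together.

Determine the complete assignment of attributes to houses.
Solution:

House | Job | Drink | Color | Pet | Hobby
-----------------------------------------
  1   | nurse | juice | black | hamster | hiking
  2   | chef | smoothie | gray | cat | gardening
  3   | pilot | soda | brown | dog | painting
  4   | plumber | coffee | white | parrot | reading
  5   | writer | tea | orange | rabbit | cooking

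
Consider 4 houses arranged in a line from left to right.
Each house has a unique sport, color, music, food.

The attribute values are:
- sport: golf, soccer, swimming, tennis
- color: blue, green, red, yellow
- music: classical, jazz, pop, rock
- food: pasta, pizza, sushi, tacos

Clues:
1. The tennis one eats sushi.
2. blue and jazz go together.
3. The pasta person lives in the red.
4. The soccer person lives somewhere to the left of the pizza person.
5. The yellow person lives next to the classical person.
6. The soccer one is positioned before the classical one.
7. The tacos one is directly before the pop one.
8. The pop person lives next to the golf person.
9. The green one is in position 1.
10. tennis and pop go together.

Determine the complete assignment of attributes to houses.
Solution:

House | Sport | Color | Music | Food
------------------------------------
  1   | soccer | green | rock | tacos
  2   | tennis | yellow | pop | sushi
  3   | golf | red | classical | pasta
  4   | swimming | blue | jazz | pizza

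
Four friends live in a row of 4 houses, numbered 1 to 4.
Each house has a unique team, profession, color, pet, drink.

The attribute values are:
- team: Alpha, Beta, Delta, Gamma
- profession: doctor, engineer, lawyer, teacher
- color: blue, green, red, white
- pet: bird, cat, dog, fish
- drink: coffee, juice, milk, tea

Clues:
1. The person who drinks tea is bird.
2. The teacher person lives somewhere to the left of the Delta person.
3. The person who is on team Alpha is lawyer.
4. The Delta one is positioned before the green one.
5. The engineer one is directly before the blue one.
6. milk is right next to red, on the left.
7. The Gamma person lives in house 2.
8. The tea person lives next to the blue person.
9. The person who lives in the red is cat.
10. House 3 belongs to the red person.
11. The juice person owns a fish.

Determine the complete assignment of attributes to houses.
Solution:

House | Team | Profession | Color | Pet | Drink
-----------------------------------------------
  1   | Beta | engineer | white | bird | tea
  2   | Gamma | teacher | blue | dog | milk
  3   | Delta | doctor | red | cat | coffee
  4   | Alpha | lawyer | green | fish | juice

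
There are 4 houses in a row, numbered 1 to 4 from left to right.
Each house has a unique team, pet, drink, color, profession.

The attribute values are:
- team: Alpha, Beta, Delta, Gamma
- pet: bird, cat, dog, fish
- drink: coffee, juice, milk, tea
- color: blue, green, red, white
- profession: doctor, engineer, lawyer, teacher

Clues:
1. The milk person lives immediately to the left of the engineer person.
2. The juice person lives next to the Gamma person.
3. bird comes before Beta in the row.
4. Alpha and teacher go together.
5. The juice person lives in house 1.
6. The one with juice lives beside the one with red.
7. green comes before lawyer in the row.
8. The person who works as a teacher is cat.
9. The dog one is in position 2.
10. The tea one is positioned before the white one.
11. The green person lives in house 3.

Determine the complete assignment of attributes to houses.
Solution:

House | Team | Pet | Drink | Color | Profession
-----------------------------------------------
  1   | Alpha | cat | juice | blue | teacher
  2   | Gamma | dog | milk | red | doctor
  3   | Delta | bird | tea | green | engineer
  4   | Beta | fish | coffee | white | lawyer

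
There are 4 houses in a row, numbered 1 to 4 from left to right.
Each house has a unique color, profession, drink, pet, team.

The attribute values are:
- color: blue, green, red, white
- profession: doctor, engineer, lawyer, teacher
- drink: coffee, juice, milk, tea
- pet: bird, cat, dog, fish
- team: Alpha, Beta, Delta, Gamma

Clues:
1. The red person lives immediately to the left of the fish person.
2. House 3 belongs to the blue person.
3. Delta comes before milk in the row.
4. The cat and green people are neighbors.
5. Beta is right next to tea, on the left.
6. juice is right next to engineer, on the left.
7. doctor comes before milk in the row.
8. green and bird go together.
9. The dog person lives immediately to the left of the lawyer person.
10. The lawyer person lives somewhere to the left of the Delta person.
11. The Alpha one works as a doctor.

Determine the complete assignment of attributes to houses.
Solution:

House | Color | Profession | Drink | Pet | Team
-----------------------------------------------
  1   | red | doctor | coffee | dog | Alpha
  2   | white | lawyer | juice | fish | Beta
  3   | blue | engineer | tea | cat | Delta
  4   | green | teacher | milk | bird | Gamma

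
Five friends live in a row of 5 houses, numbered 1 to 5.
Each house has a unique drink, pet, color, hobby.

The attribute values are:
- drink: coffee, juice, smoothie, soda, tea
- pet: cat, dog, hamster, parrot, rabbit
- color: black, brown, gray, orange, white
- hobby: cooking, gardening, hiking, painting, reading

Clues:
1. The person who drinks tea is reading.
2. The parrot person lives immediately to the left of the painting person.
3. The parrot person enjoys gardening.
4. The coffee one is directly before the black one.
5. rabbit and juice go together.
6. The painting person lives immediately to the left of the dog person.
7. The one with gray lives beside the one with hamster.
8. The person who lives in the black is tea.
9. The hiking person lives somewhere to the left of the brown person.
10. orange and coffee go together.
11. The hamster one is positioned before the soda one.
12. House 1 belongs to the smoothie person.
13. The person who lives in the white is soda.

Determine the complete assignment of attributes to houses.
Solution:

House | Drink | Pet | Color | Hobby
-----------------------------------
  1   | smoothie | parrot | gray | gardening
  2   | coffee | hamster | orange | painting
  3   | tea | dog | black | reading
  4   | soda | cat | white | hiking
  5   | juice | rabbit | brown | cooking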